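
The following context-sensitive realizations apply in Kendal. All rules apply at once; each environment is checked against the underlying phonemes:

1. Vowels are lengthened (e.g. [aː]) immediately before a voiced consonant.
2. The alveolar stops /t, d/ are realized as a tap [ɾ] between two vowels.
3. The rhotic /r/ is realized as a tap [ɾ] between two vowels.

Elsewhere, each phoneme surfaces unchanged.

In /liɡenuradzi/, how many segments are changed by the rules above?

Segments that undergo a rule: /i/ → [iː] (rule 1); /e/ → [eː] (rule 1); /u/ → [uː] (rule 1); /r/ → [ɾ] (rule 3); /a/ → [aː] (rule 1).
All other segments surface unchanged.

5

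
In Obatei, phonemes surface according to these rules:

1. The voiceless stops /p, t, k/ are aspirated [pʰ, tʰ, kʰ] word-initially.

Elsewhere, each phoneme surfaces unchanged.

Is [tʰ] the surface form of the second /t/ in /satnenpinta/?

No

/t/ — between /n/ and /a/; rule 1 does not apply here → [t].
The actual realization is [t], not [tʰ].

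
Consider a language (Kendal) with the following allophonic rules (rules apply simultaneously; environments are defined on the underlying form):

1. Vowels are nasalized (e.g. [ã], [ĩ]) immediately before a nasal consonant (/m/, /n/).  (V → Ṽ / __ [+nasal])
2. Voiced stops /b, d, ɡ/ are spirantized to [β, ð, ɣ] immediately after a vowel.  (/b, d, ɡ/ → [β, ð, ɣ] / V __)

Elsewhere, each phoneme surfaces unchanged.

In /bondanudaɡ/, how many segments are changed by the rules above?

4

Segments that undergo a rule: /o/ → [õ] (rule 1); /a/ → [ã] (rule 1); /d/ → [ð] (rule 2); /ɡ/ → [ɣ] (rule 2).
All other segments surface unchanged.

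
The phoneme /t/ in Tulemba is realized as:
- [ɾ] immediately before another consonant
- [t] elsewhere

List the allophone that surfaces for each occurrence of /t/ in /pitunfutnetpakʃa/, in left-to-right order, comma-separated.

Occurrence 1 (position 3): no conditioning environment matches → elsewhere allophone [t].
Occurrence 2 (position 8): immediately before another consonant → [ɾ].
Occurrence 3 (position 11): immediately before another consonant → [ɾ].

[t], [ɾ], [ɾ]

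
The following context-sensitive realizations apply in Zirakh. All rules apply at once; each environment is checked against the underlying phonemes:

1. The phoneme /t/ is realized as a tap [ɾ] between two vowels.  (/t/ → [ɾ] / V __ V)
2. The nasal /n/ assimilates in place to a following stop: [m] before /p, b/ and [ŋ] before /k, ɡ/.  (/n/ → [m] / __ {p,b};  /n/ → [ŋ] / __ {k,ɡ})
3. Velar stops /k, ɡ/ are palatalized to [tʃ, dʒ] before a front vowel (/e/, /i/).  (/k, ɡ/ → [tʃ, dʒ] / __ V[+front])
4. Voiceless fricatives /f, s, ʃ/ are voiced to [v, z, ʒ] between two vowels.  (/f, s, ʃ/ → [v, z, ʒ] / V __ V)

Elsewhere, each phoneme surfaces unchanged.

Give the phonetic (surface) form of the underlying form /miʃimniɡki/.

[miʒimniɡtʃi]

/m/ (word-initial): no rule targets it → [m].
/i/ stays [i].
/ʃ/ (between /i/ and /i/) occurs between two vowels → [ʒ] by rule 4.
/i/ — not in any rule's target class → [i].
/m/ — not in any rule's target class → [m].
/n/ (between /m/ and /i/): rule 2 targets it, but not before a labial or velar stop → unchanged [n].
/i/ (between /n/ and /ɡ/) is unaffected → [i].
/ɡ/ (between /i/ and /k/): rule 3 targets it, but not before a front vowel → unchanged [ɡ].
/k/ meets the environment for rule 3 (before a front vowel) → [tʃ].
/i/ stays [i].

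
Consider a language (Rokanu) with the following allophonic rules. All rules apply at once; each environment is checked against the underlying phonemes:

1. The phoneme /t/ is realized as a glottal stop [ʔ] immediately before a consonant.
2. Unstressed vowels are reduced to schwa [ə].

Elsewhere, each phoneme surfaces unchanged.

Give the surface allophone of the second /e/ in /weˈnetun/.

[e]

/e/ (between /n/ and /t/): rule 2 targets it, but not in an unstressed syllable → unchanged [e].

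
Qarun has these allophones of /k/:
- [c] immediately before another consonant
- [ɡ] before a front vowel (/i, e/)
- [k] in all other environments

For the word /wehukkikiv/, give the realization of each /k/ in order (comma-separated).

[c], [ɡ], [ɡ]

Occurrence 1 (position 5): immediately before another consonant → [c].
Occurrence 2 (position 6): before a front vowel (/i, e/) → [ɡ].
Occurrence 3 (position 8): before a front vowel (/i, e/) → [ɡ].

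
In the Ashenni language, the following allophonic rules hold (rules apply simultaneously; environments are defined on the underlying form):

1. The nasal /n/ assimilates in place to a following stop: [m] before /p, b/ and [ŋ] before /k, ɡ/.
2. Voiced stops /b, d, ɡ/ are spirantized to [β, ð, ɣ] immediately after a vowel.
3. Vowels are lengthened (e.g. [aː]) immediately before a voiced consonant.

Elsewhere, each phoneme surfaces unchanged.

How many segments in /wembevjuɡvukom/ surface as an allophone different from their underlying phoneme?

Segments that undergo a rule: /e/ → [eː] (rule 3); /e/ → [eː] (rule 3); /u/ → [uː] (rule 3); /ɡ/ → [ɣ] (rule 2); /o/ → [oː] (rule 3).
All other segments surface unchanged.

5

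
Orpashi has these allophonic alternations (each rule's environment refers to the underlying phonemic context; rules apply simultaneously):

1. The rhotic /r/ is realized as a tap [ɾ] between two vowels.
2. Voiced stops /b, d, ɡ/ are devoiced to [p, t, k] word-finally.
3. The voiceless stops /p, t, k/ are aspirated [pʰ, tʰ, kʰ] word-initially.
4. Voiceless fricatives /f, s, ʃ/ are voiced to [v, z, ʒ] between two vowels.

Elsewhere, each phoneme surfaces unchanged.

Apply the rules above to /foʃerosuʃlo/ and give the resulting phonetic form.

/f/ (word-initial) fails the environment for rule 4, so it stays [f].
/o/ (between /f/ and /ʃ/): no rule targets it → [o].
/ʃ/ meets the environment for rule 4 (between two vowels) → [ʒ].
/e/ (between /ʃ/ and /r/) is unaffected → [e].
Rule 1 applies to /r/ (between /e/ and /o/: between two vowels) → [ɾ].
/o/ (between /r/ and /s/) is unaffected → [o].
/s/ (between /o/ and /u/): between two vowels, so rule 4 applies → [z].
/u/ (between /s/ and /ʃ/) is unaffected → [u].
/ʃ/ (between /u/ and /l/) fails the environment for rule 4, so it stays [ʃ].
/l/ (between /ʃ/ and /o/): no rule targets it → [l].
/o/ (word-final) is unaffected → [o].

[foʒeɾozuʃlo]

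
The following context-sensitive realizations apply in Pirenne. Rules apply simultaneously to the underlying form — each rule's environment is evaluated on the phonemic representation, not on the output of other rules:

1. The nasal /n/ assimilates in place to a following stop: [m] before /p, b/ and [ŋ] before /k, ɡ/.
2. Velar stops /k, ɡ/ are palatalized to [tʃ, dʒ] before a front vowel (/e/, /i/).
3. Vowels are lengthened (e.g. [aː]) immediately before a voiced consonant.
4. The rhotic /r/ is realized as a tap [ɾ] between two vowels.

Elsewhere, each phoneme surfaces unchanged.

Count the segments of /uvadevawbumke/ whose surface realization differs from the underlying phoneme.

Segments that undergo a rule: /u/ → [uː] (rule 3); /a/ → [aː] (rule 3); /e/ → [eː] (rule 3); /a/ → [aː] (rule 3); /u/ → [uː] (rule 3); /k/ → [tʃ] (rule 2).
All other segments surface unchanged.

6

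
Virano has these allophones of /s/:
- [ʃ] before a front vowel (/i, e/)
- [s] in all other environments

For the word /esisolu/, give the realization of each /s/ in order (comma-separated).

Occurrence 1 (position 2): before a front vowel (/i, e/) → [ʃ].
Occurrence 2 (position 4): no conditioning environment matches → elsewhere allophone [s].

[ʃ], [s]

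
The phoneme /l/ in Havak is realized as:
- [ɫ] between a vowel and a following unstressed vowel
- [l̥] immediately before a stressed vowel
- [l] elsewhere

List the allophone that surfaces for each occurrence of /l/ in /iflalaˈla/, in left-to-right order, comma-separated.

Occurrence 1 (position 3): no conditioning environment matches → elsewhere allophone [l].
Occurrence 2 (position 5): between a vowel and a following unstressed vowel → [ɫ].
Occurrence 3 (position 7): immediately before a stressed vowel → [l̥].

[l], [ɫ], [l̥]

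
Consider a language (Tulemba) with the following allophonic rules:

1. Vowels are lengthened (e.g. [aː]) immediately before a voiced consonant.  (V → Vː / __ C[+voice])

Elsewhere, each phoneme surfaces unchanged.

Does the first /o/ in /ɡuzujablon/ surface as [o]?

No

/o/ (between /l/ and /n/): before a voiced consonant, so rule 1 applies → [oː].
The actual realization is [oː], not [o].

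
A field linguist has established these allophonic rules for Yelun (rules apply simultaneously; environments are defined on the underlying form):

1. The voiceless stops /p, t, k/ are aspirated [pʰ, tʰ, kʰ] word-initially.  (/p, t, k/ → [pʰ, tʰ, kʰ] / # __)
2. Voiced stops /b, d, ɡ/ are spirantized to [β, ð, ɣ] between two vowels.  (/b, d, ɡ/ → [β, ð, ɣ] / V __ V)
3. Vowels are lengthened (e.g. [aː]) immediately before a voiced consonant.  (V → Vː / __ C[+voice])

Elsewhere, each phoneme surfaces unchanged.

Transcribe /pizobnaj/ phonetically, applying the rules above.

Rule 1 applies to /p/ (word-initial: word-initially) → [pʰ].
Rule 3 applies to /i/ (between /p/ and /z/: before a voiced consonant) → [iː].
/o/ — between /z/ and /b/, before a voiced consonant — surfaces as [oː] (rule 3).
/b/ (between /o/ and /n/) fails the environment for rule 2, so it stays [b].
/a/ (between /n/ and /j/): before a voiced consonant, so rule 3 applies → [aː].

[pʰiːzoːbnaːj]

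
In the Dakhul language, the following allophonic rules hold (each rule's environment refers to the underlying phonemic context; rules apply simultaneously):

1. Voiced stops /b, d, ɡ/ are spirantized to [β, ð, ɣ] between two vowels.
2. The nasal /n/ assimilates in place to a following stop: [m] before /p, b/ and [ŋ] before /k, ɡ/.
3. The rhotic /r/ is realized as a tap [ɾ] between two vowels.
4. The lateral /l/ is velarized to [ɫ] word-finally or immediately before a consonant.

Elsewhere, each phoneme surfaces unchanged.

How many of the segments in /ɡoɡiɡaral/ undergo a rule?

4

Segments that undergo a rule: /ɡ/ → [ɣ] (rule 1); /ɡ/ → [ɣ] (rule 1); /r/ → [ɾ] (rule 3); /l/ → [ɫ] (rule 4).
All other segments surface unchanged.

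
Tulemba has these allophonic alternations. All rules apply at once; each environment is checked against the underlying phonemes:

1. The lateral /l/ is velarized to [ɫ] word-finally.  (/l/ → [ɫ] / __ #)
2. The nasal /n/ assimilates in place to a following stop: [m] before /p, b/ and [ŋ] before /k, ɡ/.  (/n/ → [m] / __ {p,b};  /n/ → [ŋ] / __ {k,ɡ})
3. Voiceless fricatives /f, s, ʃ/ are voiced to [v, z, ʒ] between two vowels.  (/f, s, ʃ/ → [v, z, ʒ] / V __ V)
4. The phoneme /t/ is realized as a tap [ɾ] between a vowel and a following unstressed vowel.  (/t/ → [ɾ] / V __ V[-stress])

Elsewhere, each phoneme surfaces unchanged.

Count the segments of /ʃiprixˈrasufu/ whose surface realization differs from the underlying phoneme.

2

Segments that undergo a rule: /s/ → [z] (rule 3); /f/ → [v] (rule 3).
All other segments surface unchanged.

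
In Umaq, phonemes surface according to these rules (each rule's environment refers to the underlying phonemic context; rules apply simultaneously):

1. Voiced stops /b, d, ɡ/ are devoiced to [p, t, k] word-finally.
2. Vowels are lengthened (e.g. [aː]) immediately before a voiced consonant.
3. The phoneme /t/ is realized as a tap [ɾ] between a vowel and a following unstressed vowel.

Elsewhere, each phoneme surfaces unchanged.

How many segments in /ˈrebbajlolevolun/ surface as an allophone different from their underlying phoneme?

6

Segments that undergo a rule: /e/ → [eː] (rule 2); /a/ → [aː] (rule 2); /o/ → [oː] (rule 2); /e/ → [eː] (rule 2); /o/ → [oː] (rule 2); /u/ → [uː] (rule 2).
All other segments surface unchanged.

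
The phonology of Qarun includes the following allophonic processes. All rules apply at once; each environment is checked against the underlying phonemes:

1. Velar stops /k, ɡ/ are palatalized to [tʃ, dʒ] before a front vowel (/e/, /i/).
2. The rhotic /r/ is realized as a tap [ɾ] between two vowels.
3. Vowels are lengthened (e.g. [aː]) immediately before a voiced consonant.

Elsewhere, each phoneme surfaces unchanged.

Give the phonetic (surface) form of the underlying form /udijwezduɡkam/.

Rule 3 applies to /u/ (word-initial: before a voiced consonant) → [uː].
/d/ stays [d].
/i/ (between /d/ and /j/) occurs before a voiced consonant → [iː] by rule 3.
/j/ — not in any rule's target class → [j].
/w/ (between /j/ and /e/) is unaffected → [w].
/e/ (between /w/ and /z/): before a voiced consonant, so rule 3 applies → [eː].
/z/ (between /e/ and /d/) is unaffected → [z].
/d/ (between /z/ and /u/) is unaffected → [d].
Rule 3 applies to /u/ (between /d/ and /ɡ/: before a voiced consonant) → [uː].
/ɡ/ (between /u/ and /k/) fails the environment for rule 1, so it stays [ɡ].
/k/ (between /ɡ/ and /a/) fails the environment for rule 1, so it stays [k].
Rule 3 applies to /a/ (between /k/ and /m/: before a voiced consonant) → [aː].
/m/ — not in any rule's target class → [m].

[uːdiːjweːzduːɡkaːm]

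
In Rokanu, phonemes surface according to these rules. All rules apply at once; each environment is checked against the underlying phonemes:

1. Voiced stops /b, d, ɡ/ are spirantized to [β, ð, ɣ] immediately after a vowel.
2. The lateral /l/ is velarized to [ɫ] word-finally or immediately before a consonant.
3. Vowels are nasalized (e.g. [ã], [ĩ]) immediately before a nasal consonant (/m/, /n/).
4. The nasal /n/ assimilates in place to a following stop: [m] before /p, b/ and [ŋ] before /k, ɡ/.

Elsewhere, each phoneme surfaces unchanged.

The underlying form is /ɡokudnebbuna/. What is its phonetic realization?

/ɡ/ (word-initial) fails the environment for rule 1, so it stays [ɡ].
/o/ (between /ɡ/ and /k/) fails the environment for rule 3, so it stays [o].
/k/ (between /o/ and /u/): no rule targets it → [k].
/u/ — between /k/ and /d/; rule 3 does not apply here → [u].
/d/ — between /u/ and /n/, immediately after a vowel — surfaces as [ð] (rule 1).
/n/ (between /d/ and /e/): rule 4 targets it, but not before a labial or velar stop → unchanged [n].
/e/ (between /n/ and /b/) fails the environment for rule 3, so it stays [e].
Rule 1 applies to /b/ (between /e/ and /b/: immediately after a vowel) → [β].
/b/ (between /b/ and /u/) is in the target of rule 1 but the environment (immediately after a vowel) is not met → [b].
/u/ — between /b/ and /n/, before a nasal consonant — surfaces as [ũ] (rule 3).
/n/ (between /u/ and /a/): rule 4 targets it, but not before a labial or velar stop → unchanged [n].
/a/ (word-final) fails the environment for rule 3, so it stays [a].

[ɡokuðneβbũna]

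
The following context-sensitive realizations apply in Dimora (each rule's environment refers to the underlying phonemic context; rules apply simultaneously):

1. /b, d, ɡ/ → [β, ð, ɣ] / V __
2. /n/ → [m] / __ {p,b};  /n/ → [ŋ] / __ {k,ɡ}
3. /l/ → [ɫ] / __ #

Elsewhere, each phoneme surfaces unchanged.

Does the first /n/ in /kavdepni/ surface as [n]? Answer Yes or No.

/n/ (between /p/ and /i/) is in the target of rule 2 but the environment (before a labial or velar stop) is not met → [n].
The actual realization is [n], which matches [n].

Yes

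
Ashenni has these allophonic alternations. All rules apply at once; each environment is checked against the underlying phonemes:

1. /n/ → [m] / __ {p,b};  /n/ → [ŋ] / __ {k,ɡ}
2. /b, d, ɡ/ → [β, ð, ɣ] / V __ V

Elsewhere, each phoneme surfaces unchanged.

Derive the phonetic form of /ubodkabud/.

[uβodkaβud]

/u/ stays [u].
/b/ (between /u/ and /o/) occurs between two vowels → [β] by rule 2.
/o/ stays [o].
/d/ (between /o/ and /k/) is in the target of rule 2 but the environment (between two vowels) is not met → [d].
/k/ stays [k].
/a/ — not in any rule's target class → [a].
/b/ meets the environment for rule 2 (between two vowels) → [β].
/u/ (between /b/ and /d/) is unaffected → [u].
/d/ — word-final; rule 2 does not apply here → [d].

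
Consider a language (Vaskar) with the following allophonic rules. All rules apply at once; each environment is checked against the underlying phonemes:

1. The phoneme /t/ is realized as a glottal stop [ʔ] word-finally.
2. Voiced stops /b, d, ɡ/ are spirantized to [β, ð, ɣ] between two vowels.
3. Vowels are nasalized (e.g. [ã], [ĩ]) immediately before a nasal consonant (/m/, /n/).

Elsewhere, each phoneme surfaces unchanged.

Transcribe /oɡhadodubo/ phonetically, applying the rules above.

/o/ (word-initial): rule 3 targets it, but not before a nasal consonant → unchanged [o].
/ɡ/ (between /o/ and /h/) is in the target of rule 2 but the environment (between two vowels) is not met → [ɡ].
/h/ (between /ɡ/ and /a/) is unaffected → [h].
/a/ (between /h/ and /d/) is in the target of rule 3 but the environment (before a nasal consonant) is not met → [a].
Rule 2 applies to /d/ (between /a/ and /o/: between two vowels) → [ð].
/o/ — between /d/ and /d/; rule 3 does not apply here → [o].
/d/ (between /o/ and /u/): between two vowels, so rule 2 applies → [ð].
/u/ — between /d/ and /b/; rule 3 does not apply here → [u].
/b/ — between /u/ and /o/, between two vowels — surfaces as [β] (rule 2).
/o/ (word-final) is in the target of rule 3 but the environment (before a nasal consonant) is not met → [o].

[oɡhaðoðuβo]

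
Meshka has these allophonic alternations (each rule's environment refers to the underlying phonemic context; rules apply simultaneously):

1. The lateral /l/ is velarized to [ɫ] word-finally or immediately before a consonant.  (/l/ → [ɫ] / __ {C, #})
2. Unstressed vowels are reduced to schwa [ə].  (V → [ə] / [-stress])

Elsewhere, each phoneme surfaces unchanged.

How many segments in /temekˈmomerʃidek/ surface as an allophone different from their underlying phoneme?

Segments that undergo a rule: /e/ → [ə] (rule 2); /e/ → [ə] (rule 2); /e/ → [ə] (rule 2); /i/ → [ə] (rule 2); /e/ → [ə] (rule 2).
All other segments surface unchanged.

5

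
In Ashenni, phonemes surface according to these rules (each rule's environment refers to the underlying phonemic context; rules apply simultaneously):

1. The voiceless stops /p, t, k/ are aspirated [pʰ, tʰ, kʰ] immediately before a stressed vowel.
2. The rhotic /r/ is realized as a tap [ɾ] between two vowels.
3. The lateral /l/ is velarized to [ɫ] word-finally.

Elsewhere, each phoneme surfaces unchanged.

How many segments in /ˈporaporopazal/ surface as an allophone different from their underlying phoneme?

4

Segments that undergo a rule: /p/ → [pʰ] (rule 1); /r/ → [ɾ] (rule 2); /r/ → [ɾ] (rule 2); /l/ → [ɫ] (rule 3).
All other segments surface unchanged.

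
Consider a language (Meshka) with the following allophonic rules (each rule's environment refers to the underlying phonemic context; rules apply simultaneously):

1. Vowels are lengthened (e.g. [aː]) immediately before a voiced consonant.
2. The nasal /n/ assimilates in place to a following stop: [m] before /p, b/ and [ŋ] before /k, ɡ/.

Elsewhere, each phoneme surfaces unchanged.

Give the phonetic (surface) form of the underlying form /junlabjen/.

/u/ (between /j/ and /n/) occurs before a voiced consonant → [uː] by rule 1.
/n/ (between /u/ and /l/): rule 2 targets it, but not before a labial or velar stop → unchanged [n].
/a/ — between /l/ and /b/, before a voiced consonant — surfaces as [aː] (rule 1).
/e/ (between /j/ and /n/): before a voiced consonant, so rule 1 applies → [eː].
/n/ (word-final) fails the environment for rule 2, so it stays [n].

[juːnlaːbjeːn]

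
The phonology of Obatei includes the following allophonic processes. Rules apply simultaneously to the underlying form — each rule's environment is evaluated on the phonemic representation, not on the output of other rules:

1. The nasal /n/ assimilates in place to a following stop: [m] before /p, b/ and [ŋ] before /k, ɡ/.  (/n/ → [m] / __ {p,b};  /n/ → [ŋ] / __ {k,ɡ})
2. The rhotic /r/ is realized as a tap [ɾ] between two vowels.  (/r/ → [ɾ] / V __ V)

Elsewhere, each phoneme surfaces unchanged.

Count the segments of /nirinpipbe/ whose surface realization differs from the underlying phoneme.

2

Segments that undergo a rule: /r/ → [ɾ] (rule 2); /n/ → [m] (rule 1).
All other segments surface unchanged.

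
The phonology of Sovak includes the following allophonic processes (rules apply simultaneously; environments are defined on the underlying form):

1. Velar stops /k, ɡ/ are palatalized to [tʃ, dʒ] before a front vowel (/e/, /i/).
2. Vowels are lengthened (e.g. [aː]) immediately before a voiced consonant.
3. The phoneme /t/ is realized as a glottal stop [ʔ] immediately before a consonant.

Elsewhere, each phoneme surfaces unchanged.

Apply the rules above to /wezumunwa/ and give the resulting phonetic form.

/w/ stays [w].
/e/ (between /w/ and /z/): before a voiced consonant, so rule 2 applies → [eː].
/z/ (between /e/ and /u/) is unaffected → [z].
Rule 2 applies to /u/ (between /z/ and /m/: before a voiced consonant) → [uː].
/m/ (between /u/ and /u/): no rule targets it → [m].
/u/ (between /m/ and /n/) occurs before a voiced consonant → [uː] by rule 2.
/n/ (between /u/ and /w/): no rule targets it → [n].
/w/ stays [w].
/a/ — word-final; rule 2 does not apply here → [a].

[weːzuːmuːnwa]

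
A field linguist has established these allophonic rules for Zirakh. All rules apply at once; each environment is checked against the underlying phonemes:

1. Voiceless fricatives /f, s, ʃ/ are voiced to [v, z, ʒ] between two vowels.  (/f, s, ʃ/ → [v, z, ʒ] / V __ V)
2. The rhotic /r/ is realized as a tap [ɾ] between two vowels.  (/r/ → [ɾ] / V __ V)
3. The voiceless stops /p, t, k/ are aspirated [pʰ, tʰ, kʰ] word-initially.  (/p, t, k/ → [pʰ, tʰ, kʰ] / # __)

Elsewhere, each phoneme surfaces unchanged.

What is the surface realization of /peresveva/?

/p/ (word-initial): word-initially, so rule 3 applies → [pʰ].
/e/ stays [e].
/r/ — between /e/ and /e/, between two vowels — surfaces as [ɾ] (rule 2).
/e/ (between /r/ and /s/): no rule targets it → [e].
/s/ (between /e/ and /v/) fails the environment for rule 1, so it stays [s].
/v/ — not in any rule's target class → [v].
/e/ (between /v/ and /v/): no rule targets it → [e].
/v/ stays [v].
/a/ stays [a].

[pʰeɾesveva]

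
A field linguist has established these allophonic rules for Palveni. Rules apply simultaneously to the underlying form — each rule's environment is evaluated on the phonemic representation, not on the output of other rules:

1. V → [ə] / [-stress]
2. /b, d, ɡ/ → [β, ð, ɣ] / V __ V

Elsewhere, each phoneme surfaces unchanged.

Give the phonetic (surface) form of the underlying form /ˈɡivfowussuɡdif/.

/ɡ/ (word-initial): rule 2 targets it, but not between two vowels → unchanged [ɡ].
/i/ — between /ɡ/ and /v/; rule 1 does not apply here → [i].
/v/ (between /i/ and /f/) is unaffected → [v].
/f/ (between /v/ and /o/): no rule targets it → [f].
Rule 1 applies to /o/ (between /f/ and /w/: in an unstressed syllable) → [ə].
/w/ (between /o/ and /u/) is unaffected → [w].
Rule 1 applies to /u/ (between /w/ and /s/: in an unstressed syllable) → [ə].
/s/ — not in any rule's target class → [s].
/s/ — not in any rule's target class → [s].
Rule 1 applies to /u/ (between /s/ and /ɡ/: in an unstressed syllable) → [ə].
/ɡ/ (between /u/ and /d/) fails the environment for rule 2, so it stays [ɡ].
/d/ (between /ɡ/ and /i/) is in the target of rule 2 but the environment (between two vowels) is not met → [d].
/i/ meets the environment for rule 1 (in an unstressed syllable) → [ə].
/f/ (word-final): no rule targets it → [f].

[ˈɡivfəwəssəɡdəf]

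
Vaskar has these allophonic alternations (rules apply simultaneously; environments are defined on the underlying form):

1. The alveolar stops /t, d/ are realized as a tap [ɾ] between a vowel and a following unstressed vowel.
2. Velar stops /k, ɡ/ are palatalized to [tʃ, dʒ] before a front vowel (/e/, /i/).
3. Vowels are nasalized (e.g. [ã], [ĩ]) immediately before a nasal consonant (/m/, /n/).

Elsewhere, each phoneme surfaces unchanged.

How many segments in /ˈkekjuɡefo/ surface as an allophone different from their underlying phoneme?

2

Segments that undergo a rule: /k/ → [tʃ] (rule 2); /ɡ/ → [dʒ] (rule 2).
All other segments surface unchanged.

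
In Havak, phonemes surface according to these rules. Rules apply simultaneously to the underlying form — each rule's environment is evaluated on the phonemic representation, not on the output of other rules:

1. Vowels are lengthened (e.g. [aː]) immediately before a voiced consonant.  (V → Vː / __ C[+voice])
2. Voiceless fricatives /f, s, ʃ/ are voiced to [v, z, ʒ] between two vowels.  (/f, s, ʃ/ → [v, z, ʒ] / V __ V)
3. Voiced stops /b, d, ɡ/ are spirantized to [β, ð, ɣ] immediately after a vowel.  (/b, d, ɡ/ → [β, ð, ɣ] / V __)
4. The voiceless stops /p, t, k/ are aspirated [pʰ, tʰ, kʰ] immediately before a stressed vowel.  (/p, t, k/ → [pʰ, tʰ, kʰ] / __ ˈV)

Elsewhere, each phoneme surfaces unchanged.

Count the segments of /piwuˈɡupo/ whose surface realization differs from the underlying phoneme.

3

Segments that undergo a rule: /i/ → [iː] (rule 1); /u/ → [uː] (rule 1); /ɡ/ → [ɣ] (rule 3).
All other segments surface unchanged.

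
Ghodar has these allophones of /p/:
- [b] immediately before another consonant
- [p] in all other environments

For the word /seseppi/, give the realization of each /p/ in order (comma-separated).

[b], [p]

Occurrence 1 (position 5): immediately before another consonant → [b].
Occurrence 2 (position 6): no conditioning environment matches → elsewhere allophone [p].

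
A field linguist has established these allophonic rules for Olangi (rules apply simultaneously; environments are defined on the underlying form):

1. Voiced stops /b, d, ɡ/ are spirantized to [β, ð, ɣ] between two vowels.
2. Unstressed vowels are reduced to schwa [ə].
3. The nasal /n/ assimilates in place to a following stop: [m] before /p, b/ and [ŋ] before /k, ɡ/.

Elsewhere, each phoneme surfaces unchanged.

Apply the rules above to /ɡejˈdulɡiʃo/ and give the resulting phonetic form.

[ɡəjˈdulɡəʃə]

/ɡ/ (word-initial): rule 1 targets it, but not between two vowels → unchanged [ɡ].
/e/ — between /ɡ/ and /j/, in an unstressed syllable — surfaces as [ə] (rule 2).
/j/ (between /e/ and /d/): no rule targets it → [j].
/d/ (between /j/ and /u/) fails the environment for rule 1, so it stays [d].
/u/ (between /d/ and /l/): rule 2 targets it, but not in an unstressed syllable → unchanged [u].
/l/ (between /u/ and /ɡ/) is unaffected → [l].
/ɡ/ (between /l/ and /i/): rule 1 targets it, but not between two vowels → unchanged [ɡ].
/i/ (between /ɡ/ and /ʃ/) occurs in an unstressed syllable → [ə] by rule 2.
/ʃ/ stays [ʃ].
/o/ meets the environment for rule 2 (in an unstressed syllable) → [ə].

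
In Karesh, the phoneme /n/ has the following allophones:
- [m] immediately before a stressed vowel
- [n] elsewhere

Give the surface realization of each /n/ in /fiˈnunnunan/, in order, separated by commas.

[m], [n], [n], [n], [n]

Occurrence 1 (position 3): immediately before a stressed vowel → [m].
Occurrence 2 (position 5): no conditioning environment matches → elsewhere allophone [n].
Occurrence 3 (position 6): no conditioning environment matches → elsewhere allophone [n].
Occurrence 4 (position 8): no conditioning environment matches → elsewhere allophone [n].
Occurrence 5 (position 10): no conditioning environment matches → elsewhere allophone [n].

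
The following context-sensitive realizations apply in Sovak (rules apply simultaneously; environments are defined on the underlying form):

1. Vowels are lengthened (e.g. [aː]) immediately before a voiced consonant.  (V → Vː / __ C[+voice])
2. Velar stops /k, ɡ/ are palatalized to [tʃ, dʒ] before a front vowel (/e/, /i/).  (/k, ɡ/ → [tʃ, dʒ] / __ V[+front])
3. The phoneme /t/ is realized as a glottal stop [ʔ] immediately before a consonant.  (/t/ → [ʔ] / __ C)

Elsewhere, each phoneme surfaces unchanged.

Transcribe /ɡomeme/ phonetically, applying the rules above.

/ɡ/ (word-initial) is in the target of rule 2 but the environment (before a front vowel) is not met → [ɡ].
/o/ (between /ɡ/ and /m/) occurs before a voiced consonant → [oː] by rule 1.
/m/ — not in any rule's target class → [m].
/e/ — between /m/ and /m/, before a voiced consonant — surfaces as [eː] (rule 1).
/m/ (between /e/ and /e/): no rule targets it → [m].
/e/ — word-final; rule 1 does not apply here → [e].

[ɡoːmeːme]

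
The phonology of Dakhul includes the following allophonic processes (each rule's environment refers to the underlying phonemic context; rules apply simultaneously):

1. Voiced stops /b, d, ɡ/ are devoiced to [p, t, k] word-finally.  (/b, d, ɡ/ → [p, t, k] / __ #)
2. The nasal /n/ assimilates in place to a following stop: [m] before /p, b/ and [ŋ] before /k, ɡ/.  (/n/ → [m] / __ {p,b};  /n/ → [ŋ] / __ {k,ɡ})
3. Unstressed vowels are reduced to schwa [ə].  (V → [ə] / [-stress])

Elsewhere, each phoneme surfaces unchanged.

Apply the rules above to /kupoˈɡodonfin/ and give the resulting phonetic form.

[kəpəˈɡodənfən]

/k/ stays [k].
/u/ meets the environment for rule 3 (in an unstressed syllable) → [ə].
/p/ stays [p].
/o/ — between /p/ and /ɡ/, in an unstressed syllable — surfaces as [ə] (rule 3).
/ɡ/ (between /o/ and /o/) fails the environment for rule 1, so it stays [ɡ].
/o/ (between /ɡ/ and /d/) fails the environment for rule 3, so it stays [o].
/d/ — between /o/ and /o/; rule 1 does not apply here → [d].
/o/ (between /d/ and /n/): in an unstressed syllable, so rule 3 applies → [ə].
/n/ (between /o/ and /f/) fails the environment for rule 2, so it stays [n].
/f/ stays [f].
/i/ (between /f/ and /n/): in an unstressed syllable, so rule 3 applies → [ə].
/n/ (word-final) fails the environment for rule 2, so it stays [n].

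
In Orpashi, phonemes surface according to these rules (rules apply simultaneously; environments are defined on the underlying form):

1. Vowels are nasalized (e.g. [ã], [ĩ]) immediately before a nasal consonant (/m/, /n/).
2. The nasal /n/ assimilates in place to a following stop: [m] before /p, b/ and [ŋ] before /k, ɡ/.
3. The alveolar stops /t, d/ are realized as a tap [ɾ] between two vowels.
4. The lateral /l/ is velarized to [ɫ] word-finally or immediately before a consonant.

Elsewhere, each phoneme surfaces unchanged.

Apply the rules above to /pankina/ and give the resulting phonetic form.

[pãŋkĩna]

/p/ — not in any rule's target class → [p].
/a/ — between /p/ and /n/, before a nasal consonant — surfaces as [ã] (rule 1).
/n/ meets the environment for rule 2 (before a labial or velar stop) → [ŋ].
/k/ stays [k].
Rule 1 applies to /i/ (between /k/ and /n/: before a nasal consonant) → [ĩ].
/n/ (between /i/ and /a/) fails the environment for rule 2, so it stays [n].
/a/ (word-final): rule 1 targets it, but not before a nasal consonant → unchanged [a].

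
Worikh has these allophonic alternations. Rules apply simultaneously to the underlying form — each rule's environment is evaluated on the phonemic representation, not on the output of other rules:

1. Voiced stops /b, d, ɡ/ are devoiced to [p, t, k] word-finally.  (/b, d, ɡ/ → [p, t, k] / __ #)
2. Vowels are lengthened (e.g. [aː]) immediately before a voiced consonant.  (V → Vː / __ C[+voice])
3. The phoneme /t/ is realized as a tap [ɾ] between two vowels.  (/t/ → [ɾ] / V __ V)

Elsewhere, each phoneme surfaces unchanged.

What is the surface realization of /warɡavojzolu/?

[waːrɡaːvoːjzoːlu]

/w/ — not in any rule's target class → [w].
/a/ meets the environment for rule 2 (before a voiced consonant) → [aː].
/r/ (between /a/ and /ɡ/) is unaffected → [r].
/ɡ/ — between /r/ and /a/; rule 1 does not apply here → [ɡ].
/a/ (between /ɡ/ and /v/) occurs before a voiced consonant → [aː] by rule 2.
/v/ stays [v].
/o/ (between /v/ and /j/) occurs before a voiced consonant → [oː] by rule 2.
/j/ (between /o/ and /z/) is unaffected → [j].
/z/ stays [z].
Rule 2 applies to /o/ (between /z/ and /l/: before a voiced consonant) → [oː].
/l/ (between /o/ and /u/) is unaffected → [l].
/u/ (word-final) fails the environment for rule 2, so it stays [u].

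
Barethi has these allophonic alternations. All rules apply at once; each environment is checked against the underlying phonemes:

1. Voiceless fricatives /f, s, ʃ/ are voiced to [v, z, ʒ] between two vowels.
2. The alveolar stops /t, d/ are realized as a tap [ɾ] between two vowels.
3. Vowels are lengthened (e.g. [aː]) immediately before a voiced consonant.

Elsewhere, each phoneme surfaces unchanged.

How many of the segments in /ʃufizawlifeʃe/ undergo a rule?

5

Segments that undergo a rule: /f/ → [v] (rule 1); /i/ → [iː] (rule 3); /a/ → [aː] (rule 3); /f/ → [v] (rule 1); /ʃ/ → [ʒ] (rule 1).
All other segments surface unchanged.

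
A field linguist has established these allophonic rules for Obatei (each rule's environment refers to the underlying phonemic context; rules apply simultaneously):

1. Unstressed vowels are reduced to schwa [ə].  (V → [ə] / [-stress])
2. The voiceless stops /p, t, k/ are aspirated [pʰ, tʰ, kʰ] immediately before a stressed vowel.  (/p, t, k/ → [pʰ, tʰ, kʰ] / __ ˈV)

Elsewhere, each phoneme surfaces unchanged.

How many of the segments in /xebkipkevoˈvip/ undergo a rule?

Segments that undergo a rule: /e/ → [ə] (rule 1); /i/ → [ə] (rule 1); /e/ → [ə] (rule 1); /o/ → [ə] (rule 1).
All other segments surface unchanged.

4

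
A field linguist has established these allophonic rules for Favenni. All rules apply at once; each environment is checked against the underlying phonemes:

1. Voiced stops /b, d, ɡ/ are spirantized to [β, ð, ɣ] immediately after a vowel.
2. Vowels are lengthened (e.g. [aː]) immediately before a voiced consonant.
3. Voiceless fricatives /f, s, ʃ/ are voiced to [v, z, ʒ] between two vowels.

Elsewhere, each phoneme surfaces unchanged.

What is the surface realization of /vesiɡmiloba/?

/v/ stays [v].
/e/ — between /v/ and /s/; rule 2 does not apply here → [e].
/s/ (between /e/ and /i/) occurs between two vowels → [z] by rule 3.
/i/ (between /s/ and /ɡ/): before a voiced consonant, so rule 2 applies → [iː].
/ɡ/ (between /i/ and /m/) occurs immediately after a vowel → [ɣ] by rule 1.
/m/ stays [m].
/i/ (between /m/ and /l/): before a voiced consonant, so rule 2 applies → [iː].
/l/ (between /i/ and /o/) is unaffected → [l].
/o/ meets the environment for rule 2 (before a voiced consonant) → [oː].
Rule 1 applies to /b/ (between /o/ and /a/: immediately after a vowel) → [β].
/a/ (word-final) is in the target of rule 2 but the environment (before a voiced consonant) is not met → [a].

[veziːɣmiːloːβa]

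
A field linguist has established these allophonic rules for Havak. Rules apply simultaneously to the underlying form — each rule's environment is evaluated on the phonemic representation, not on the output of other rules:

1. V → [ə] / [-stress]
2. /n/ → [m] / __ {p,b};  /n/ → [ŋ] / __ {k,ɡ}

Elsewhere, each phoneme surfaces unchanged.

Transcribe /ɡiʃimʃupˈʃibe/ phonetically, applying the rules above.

/i/ — between /ɡ/ and /ʃ/, in an unstressed syllable — surfaces as [ə] (rule 1).
/i/ meets the environment for rule 1 (in an unstressed syllable) → [ə].
/u/ meets the environment for rule 1 (in an unstressed syllable) → [ə].
/i/ — between /ʃ/ and /b/; rule 1 does not apply here → [i].
Rule 1 applies to /e/ (word-final: in an unstressed syllable) → [ə].

[ɡəʃəmʃəpˈʃibə]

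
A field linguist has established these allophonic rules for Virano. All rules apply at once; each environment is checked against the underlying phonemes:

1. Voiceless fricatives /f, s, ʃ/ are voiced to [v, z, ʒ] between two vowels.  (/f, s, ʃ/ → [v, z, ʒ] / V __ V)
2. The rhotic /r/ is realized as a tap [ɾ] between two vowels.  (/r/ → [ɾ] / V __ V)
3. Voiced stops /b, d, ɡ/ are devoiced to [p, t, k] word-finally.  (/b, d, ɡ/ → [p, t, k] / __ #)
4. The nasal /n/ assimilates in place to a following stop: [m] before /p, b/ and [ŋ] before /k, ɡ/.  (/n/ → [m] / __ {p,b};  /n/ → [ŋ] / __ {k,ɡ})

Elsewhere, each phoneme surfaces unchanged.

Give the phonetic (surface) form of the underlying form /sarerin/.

[saɾeɾin]

/s/ (word-initial) fails the environment for rule 1, so it stays [s].
/a/ — not in any rule's target class → [a].
Rule 2 applies to /r/ (between /a/ and /e/: between two vowels) → [ɾ].
/e/ — not in any rule's target class → [e].
Rule 2 applies to /r/ (between /e/ and /i/: between two vowels) → [ɾ].
/i/ (between /r/ and /n/) is unaffected → [i].
/n/ — word-final; rule 4 does not apply here → [n].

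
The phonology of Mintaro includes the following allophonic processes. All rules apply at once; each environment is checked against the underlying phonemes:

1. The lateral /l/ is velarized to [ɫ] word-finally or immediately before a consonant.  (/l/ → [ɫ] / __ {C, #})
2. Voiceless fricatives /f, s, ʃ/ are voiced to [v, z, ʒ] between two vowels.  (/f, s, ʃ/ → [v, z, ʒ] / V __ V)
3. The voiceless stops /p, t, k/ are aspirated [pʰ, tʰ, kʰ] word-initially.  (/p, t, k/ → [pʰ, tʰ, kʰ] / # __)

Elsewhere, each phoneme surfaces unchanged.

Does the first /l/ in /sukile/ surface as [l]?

Yes

/l/ (between /i/ and /e/) fails the environment for rule 1, so it stays [l].
The actual realization is [l], which matches [l].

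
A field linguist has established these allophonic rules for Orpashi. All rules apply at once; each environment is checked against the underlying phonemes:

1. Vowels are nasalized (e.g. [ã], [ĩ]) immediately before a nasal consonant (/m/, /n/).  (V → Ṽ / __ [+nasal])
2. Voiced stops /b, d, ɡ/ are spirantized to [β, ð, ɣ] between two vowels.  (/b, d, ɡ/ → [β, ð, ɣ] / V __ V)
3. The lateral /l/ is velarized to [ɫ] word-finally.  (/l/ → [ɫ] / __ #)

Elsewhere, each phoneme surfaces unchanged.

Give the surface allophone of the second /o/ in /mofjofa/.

/o/ (between /j/ and /f/) fails the environment for rule 1, so it stays [o].

[o]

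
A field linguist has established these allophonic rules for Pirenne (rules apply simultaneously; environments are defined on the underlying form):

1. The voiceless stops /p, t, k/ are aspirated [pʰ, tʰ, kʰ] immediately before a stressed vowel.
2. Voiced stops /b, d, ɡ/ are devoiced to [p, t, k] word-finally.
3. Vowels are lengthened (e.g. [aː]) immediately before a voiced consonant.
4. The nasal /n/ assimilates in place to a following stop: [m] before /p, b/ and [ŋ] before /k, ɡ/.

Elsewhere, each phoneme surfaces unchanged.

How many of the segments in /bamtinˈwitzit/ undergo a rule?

2

Segments that undergo a rule: /a/ → [aː] (rule 3); /i/ → [iː] (rule 3).
All other segments surface unchanged.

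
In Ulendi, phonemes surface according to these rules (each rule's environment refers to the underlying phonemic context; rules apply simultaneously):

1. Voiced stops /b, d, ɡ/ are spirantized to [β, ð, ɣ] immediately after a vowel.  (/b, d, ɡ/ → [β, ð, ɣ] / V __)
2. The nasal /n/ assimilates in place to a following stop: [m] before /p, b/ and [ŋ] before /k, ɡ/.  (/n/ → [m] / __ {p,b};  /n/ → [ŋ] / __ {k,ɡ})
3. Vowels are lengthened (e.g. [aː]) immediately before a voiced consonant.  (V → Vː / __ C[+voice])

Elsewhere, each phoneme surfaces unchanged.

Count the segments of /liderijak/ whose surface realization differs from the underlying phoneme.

Segments that undergo a rule: /i/ → [iː] (rule 3); /d/ → [ð] (rule 1); /e/ → [eː] (rule 3); /i/ → [iː] (rule 3).
All other segments surface unchanged.

4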